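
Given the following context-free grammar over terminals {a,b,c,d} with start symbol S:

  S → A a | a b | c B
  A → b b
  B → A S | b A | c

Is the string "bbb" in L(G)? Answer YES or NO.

CNF form of G:
  S -> A T1 | T1 T0 | T2 B
  A -> T0 T0
  B -> A S | T0 A | c
  T0 -> b
  T1 -> a
  T2 -> c

CYK fill:
  cell(0,0) b: {T0}  orig:{}
  cell(1,1) b: {T0}  orig:{}
  cell(2,2) b: {T0}  orig:{}
  cell(0,1) bb: {A}
  cell(1,2) bb: {A}
  cell(0,2) bbb: {B}

S ∉ T[0,2] ⇒ NO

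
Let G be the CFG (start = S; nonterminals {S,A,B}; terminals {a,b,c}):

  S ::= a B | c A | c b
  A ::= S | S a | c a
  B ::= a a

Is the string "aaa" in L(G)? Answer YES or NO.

CNF form of G:
  S -> T0 B | T1 A | T1 T2
  A -> S T0 | T0 B | T1 A | T1 T0 | T1 T2
  B -> T0 T0
  T0 -> a
  T1 -> c
  T2 -> b

CYK fill:
  T[0,0] 'a' = {T0}  orig:{}
  T[1,1] 'a' = {T0}  orig:{}
  T[2,2] 'a' = {T0}  orig:{}
  T[0,1] 'aa' = {B}
  T[1,2] 'aa' = {B}
  T[0,2] 'aaa' = {A,S}

S ∈ T[0,2] ⇒ YES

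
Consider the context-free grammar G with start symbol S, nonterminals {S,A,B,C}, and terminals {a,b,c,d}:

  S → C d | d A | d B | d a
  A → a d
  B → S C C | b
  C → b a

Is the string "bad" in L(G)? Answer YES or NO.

CNF form of G:
  S -> C T1 | T1 A | T1 B | T1 T0
  A -> T0 T1
  B -> S X3 | b
  C -> T2 T0
  T0 -> a
  T1 -> d
  T2 -> b
  X3 -> C C

CYK fill:
  [0..0]={B,T2}  "b"  orig:{B}
  [1..1]={T0}  "a"  orig:{}
  [2..2]={T1}  "d"  orig:{}
  [0..1]={C}  "ba"
  [1..2]={A}  "ad"
  [0..2]={S}  "bad"

S ∈ T[0,2] ⇒ YES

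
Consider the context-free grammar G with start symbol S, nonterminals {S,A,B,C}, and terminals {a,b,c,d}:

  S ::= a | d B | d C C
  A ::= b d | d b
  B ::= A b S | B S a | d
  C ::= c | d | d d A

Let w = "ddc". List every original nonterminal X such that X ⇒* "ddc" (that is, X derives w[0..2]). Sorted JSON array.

Convert to CNF:
  S -> T1 B | T1 X6 | a
  A -> T0 T1 | T1 T0
  B -> A X3 | B X4 | d
  C -> T1 X5 | c | d
  T0 -> b
  T1 -> d
  T2 -> a
  X3 -> T0 S
  X4 -> S T2
  X5 -> T1 A
  X6 -> C C

CYK fill, restricted to cells inside w[0..2]:
  [0..0]={B,C,T1}  "d"  orig:{B,C}
  [1..1]={B,C,T1}  "d"  orig:{B,C}
  [2..2]={C}  "c"
  [0..1]={S,X6}  "dd"  orig:{S}
  [1..2]={X6}  "dc"  orig:{}
  [0..2]={S}  "ddc"

Original NTs in T[0,2] deriving "ddc": ["S"]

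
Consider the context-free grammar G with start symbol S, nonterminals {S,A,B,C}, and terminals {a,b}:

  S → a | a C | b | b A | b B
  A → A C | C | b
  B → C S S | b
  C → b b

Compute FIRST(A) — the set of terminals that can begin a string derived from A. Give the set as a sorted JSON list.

FIRST iteration:
pass 1:
  A via A→b: +{b}
  B via B→b: +{b}
  C via C→b b: +{b}
  S via S→a: +{a}
  S via S→b: +{b}
  FIRST(S)={a,b}  FIRST(A)={b}  FIRST(B)={b}  FIRST(C)={b}
pass 2: — fixpoint
  FIRST(S)={a,b}  FIRST(A)={b}  FIRST(B)={b}  FIRST(C)={b}

FIRST(A) = ["b"]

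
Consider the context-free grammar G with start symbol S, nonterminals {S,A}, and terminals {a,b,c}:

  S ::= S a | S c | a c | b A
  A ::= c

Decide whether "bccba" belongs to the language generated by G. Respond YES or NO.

CNF form of G:
  S -> S T0 | S T1 | T0 T1 | T2 A
  A -> c
  T0 -> a
  T1 -> c
  T2 -> b

CYK table (by increasing span):
  cell(0,0) b: {T2}  orig:{}
  cell(1,1) c: {A,T1}  orig:{A}
  cell(2,2) c: {A,T1}  orig:{A}
  cell(3,3) b: {T2}  orig:{}
  cell(4,4) a: {T0}  orig:{}
  cell(0,1) bc: {S}
  cell(1,2) cc: ∅
  cell(2,3) cb: ∅
  cell(3,4) ba: ∅
  cell(0,2) bcc: {S}
  cell(1,3) ccb: ∅
  cell(2,4) cba: ∅
  cell(0,3) bccb: ∅
  cell(1,4) ccba: ∅
  cell(0,4) bccba: ∅

S ∉ T[0,4] ⇒ NO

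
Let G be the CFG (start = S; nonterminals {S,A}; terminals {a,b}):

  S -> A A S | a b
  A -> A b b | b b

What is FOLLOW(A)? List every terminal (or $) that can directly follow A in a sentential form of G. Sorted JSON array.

FIRST sets, iterate to fixpoint:
round 1:
  A via A→b b: +{b}
  S via S→A A S: +{b}
  S via S→a b: +{a}
  FIRST[S]={a,b}  FIRST[A]={b}
round 2: done
  FIRST[S]={a,b}  FIRST[A]={b}

Compute FOLLOW by fixpoint:
seed FOLLOW(S) with $
iter 1:
  A→A b b: FOLLOW(A) ⊇ FIRST(b) = {b}; new: +{b}
  S→A A S: FOLLOW(A) ⊇ FIRST(S) = {a,b}; new: +{a}
  FOLLOW(S)={$}  FOLLOW(A)={a,b}
iter 2: done
  FOLLOW(S)={$}  FOLLOW(A)={a,b}

FOLLOW(A) = ["a", "b"]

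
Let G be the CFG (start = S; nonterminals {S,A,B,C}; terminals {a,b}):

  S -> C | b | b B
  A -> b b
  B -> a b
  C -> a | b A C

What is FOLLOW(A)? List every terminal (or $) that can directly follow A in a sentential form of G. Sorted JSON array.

FIRST iteration:
round 1:
  A via A→b b: +{b}
  B via B→a b: +{a}
  C via C→a: +{a}
  C via C→b A C: +{b}
  S via S→C: +{a,b}
  FIRST(S)={a,b}  FIRST(A)={b}  FIRST(B)={a}  FIRST(C)={a,b}
round 2: (stable)
  FIRST(S)={a,b}  FIRST(A)={b}  FIRST(B)={a}  FIRST(C)={a,b}

Compute FOLLOW by fixpoint:
initialize: $ ∈ FOLLOW(S)
pass 1:
  C→b A C: FOLLOW(A) ⊇ FIRST(C) = {a,b}; new: +{a,b}
  S→C: FOLLOW(C) ⊇ FOLLOW(S) ⊇ {$}; new: +{$}
  S→b B: FOLLOW(B) ⊇ FOLLOW(S) ⊇ {$}; new: +{$}
  FOLLOW(S)={$}  FOLLOW(A)={a,b}  FOLLOW(B)={$}  FOLLOW(C)={$}
pass 2: — fixpoint
  FOLLOW(S)={$}  FOLLOW(A)={a,b}  FOLLOW(B)={$}  FOLLOW(C)={$}

FOLLOW(A) = ["a", "b"]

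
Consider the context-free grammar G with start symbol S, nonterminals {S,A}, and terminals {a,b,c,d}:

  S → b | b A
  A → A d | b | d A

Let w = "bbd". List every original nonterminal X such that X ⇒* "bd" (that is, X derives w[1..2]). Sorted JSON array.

Convert to CNF:
  S -> T1 A | b
  A -> A T0 | T0 A | b
  T0 -> d
  T1 -> b

CYK table (by increasing span), restricted to cells inside w[1..2]:
  T[1,1] 'b' = {A,S,T1}  orig:{A,S}
  T[2,2] 'd' = {T0}  orig:{}
  T[1,2] 'bd' = {A}

Original NTs in T[1,2] deriving "bd": ["A"]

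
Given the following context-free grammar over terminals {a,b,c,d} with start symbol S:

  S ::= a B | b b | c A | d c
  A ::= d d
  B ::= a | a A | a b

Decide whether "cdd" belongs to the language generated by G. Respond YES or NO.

Convert to CNF:
  S -> T0 T3 | T1 B | T2 T2 | T3 A
  A -> T0 T0
  B -> T1 A | T1 T2 | a
  T0 -> d
  T1 -> a
  T2 -> b
  T3 -> c

CYK fill:
  T[0,0] 'c' = {T3}  orig:{}
  T[1,1] 'd' = {T0}  orig:{}
  T[2,2] 'd' = {T0}  orig:{}
  T[0,1] 'cd' = ∅
  T[1,2] 'dd' = {A}
  T[0,2] 'cdd' = {S}

S ∈ T[0,2] ⇒ YES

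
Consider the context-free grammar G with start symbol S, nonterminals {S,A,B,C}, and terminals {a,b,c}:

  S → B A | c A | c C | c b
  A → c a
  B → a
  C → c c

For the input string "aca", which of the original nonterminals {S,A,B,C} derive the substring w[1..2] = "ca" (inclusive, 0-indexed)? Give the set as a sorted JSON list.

Convert to CNF:
  S -> B A | T0 A | T0 C | T0 T2
  A -> T0 T1
  B -> a
  C -> T0 T0
  T0 -> c
  T1 -> a
  T2 -> b

CYK table (by increasing span) — only the sub-triangle for w[1..2]:
  [1..1]={T0}  "c"  orig:{}
  [2..2]={B,T1}  "a"  orig:{B}
  [1..2]={A}  "ca"

Original NTs in T[1,2] deriving "ca": ["A"]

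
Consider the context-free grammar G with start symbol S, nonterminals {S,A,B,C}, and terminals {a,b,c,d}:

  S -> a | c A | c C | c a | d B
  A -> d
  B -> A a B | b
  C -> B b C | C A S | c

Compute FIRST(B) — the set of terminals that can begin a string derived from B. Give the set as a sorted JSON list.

FIRST iteration:
[1]
  A via A→d: +{d}
  B via B→A a B: +{d}
  B via B→b: +{b}
  C via C→B b C: +{b,d}
  C via C→c: +{c}
  S via S→a: +{a}
  S via S→c A: +{c}
  S via S→d B: +{d}
  FIRST[S]={a,c,d}  FIRST[A]={d}  FIRST[B]={b,d}  FIRST[C]={b,c,d}
[2] done
  FIRST[S]={a,c,d}  FIRST[A]={d}  FIRST[B]={b,d}  FIRST[C]={b,c,d}

FIRST(B) = ["b", "d"]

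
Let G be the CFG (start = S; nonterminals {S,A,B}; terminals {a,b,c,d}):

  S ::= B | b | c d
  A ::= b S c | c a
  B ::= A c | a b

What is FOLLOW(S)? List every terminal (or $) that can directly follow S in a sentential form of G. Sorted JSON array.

FIRST sets, iterate to fixpoint:
pass 1:
  A via A→b S c: +{b}
  A via A→c a: +{c}
  B via B→A c: +{b,c}
  B via B→a b: +{a}
  S via S→B: +{a,b,c}
  S: {a,b,c}  A: {b,c}  B: {a,b,c}
pass 2: (stable)
  S: {a,b,c}  A: {b,c}  B: {a,b,c}

FOLLOW sets:
initialize: $ ∈ FOLLOW(S)
[1]
  A→b S c: FOLLOW(S) ⊇ FIRST(c) = {c}; new: +{c}
  B→A c: FOLLOW(A) ⊇ FIRST(c) = {c}; new: +{c}
  S→B: FOLLOW(B) ⊇ FOLLOW(S) ⊇ {$,c}; new: +{$,c}
  FOLLOW[S]={$,c}  FOLLOW[A]={c}  FOLLOW[B]={$,c}
[2] (stable)
  FOLLOW[S]={$,c}  FOLLOW[A]={c}  FOLLOW[B]={$,c}

FOLLOW(S) = ["$", "c"]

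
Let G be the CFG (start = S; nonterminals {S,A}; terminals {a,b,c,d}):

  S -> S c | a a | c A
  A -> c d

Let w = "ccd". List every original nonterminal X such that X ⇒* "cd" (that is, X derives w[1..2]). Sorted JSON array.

Convert to CNF:
  S -> S T0 | T0 A | T2 T2
  A -> T0 T1
  T0 -> c
  T1 -> d
  T2 -> a

CYK table (by increasing span) — only the sub-triangle for w[1..2]:
  T[1,1] 'c' = {T0}  orig:{}
  T[2,2] 'd' = {T1}  orig:{}
  T[1,2] 'cd' = {A}

Original NTs in T[1,2] deriving "cd": ["A"]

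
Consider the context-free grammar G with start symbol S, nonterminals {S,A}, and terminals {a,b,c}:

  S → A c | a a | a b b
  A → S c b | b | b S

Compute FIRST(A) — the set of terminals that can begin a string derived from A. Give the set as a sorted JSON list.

FIRST sets, iterate to fixpoint:
iter 1:
  A via A→b: +{b}
  S via S→A c: +{b}
  S via S→a a: +{a}
  FIRST(S)={a,b}  FIRST(A)={b}
iter 2:
  A via A→S c b: +{a}
  FIRST(S)={a,b}  FIRST(A)={a,b}
iter 3: done
  FIRST(S)={a,b}  FIRST(A)={a,b}

FIRST(A) = ["a", "b"]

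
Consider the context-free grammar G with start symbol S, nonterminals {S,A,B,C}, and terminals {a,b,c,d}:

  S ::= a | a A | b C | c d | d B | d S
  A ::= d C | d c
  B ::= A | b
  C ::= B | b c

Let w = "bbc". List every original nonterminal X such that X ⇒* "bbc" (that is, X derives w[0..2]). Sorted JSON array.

Convert to CNF:
  S -> T0 B | T0 S | T1 T0 | T2 C | T3 A | a
  A -> T0 C | T0 T1
  B -> T0 C | T0 T1 | b
  C -> T0 C | T0 T1 | T2 T1 | b
  T0 -> d
  T1 -> c
  T2 -> b
  T3 -> a

CYK table (by increasing span) — only the sub-triangle for w[0..2]:
  cell(0,0) b: {B,C,T2}  orig:{B,C}
  cell(1,1) b: {B,C,T2}  orig:{B,C}
  cell(2,2) c: {T1}  orig:{}
  cell(0,1) bb: {S}
  cell(1,2) bc: {C}
  cell(0,2) bbc: {S}

Original NTs in T[0,2] deriving "bbc": ["S"]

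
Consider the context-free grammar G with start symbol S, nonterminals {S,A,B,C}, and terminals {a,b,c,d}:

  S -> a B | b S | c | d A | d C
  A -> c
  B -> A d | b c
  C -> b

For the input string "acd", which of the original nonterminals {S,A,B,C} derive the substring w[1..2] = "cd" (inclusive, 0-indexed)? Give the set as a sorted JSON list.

Convert to CNF:
  S -> T0 A | T0 C | T1 S | T3 B | c
  A -> c
  B -> A T0 | T1 T2
  C -> b
  T0 -> d
  T1 -> b
  T2 -> c
  T3 -> a

CYK table (by increasing span) — only the sub-triangle for w[1..2]:
  T[1,1] 'c' = {A,S,T2}  orig:{A,S}
  T[2,2] 'd' = {T0}  orig:{}
  T[1,2] 'cd' = {B}

Original NTs in T[1,2] deriving "cd": ["B"]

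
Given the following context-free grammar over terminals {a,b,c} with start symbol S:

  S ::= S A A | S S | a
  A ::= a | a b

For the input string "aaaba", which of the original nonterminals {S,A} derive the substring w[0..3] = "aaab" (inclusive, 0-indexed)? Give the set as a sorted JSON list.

Convert to CNF:
  S -> S S | S X2 | a
  A -> T0 T1 | a
  T0 -> a
  T1 -> b
  X2 -> A A

CYK fill — only the sub-triangle for w[0..3]:
  cell(0,0) a: {A,S,T0}  orig:{A,S}
  cell(1,1) a: {A,S,T0}  orig:{A,S}
  cell(2,2) a: {A,S,T0}  orig:{A,S}
  cell(3,3) b: {T1}  orig:{}
  cell(0,1) aa: {S,X2}  orig:{S}
  cell(1,2) aa: {S,X2}  orig:{S}
  cell(2,3) ab: {A}
  cell(0,2) aaa: {S}
  cell(1,3) aab: {X2}  orig:{}
  cell(0,3) aaab: {S}

Original NTs in T[0,3] deriving "aaab": ["S"]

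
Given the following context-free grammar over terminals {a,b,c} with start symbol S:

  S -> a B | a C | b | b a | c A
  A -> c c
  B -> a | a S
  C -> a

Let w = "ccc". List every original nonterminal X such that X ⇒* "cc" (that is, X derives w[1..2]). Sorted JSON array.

Convert to CNF:
  S -> T0 A | T1 B | T1 C | T2 T1 | b
  A -> T0 T0
  B -> T1 S | a
  C -> a
  T0 -> c
  T1 -> a
  T2 -> b

CYK fill, restricted to cells inside w[1..2]:
  cell(1,1) c: {T0}  orig:{}
  cell(2,2) c: {T0}  orig:{}
  cell(1,2) cc: {A}

Original NTs in T[1,2] deriving "cc": ["A"]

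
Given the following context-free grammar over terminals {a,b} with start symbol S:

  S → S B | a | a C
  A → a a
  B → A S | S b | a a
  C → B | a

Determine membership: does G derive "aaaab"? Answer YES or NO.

Convert to CNF:
  S -> S B | T0 C | a
  A -> T0 T0
  B -> A S | S T1 | T0 T0
  C -> A S | S T1 | T0 T0 | a
  T0 -> a
  T1 -> b

Fill CYK table bottom-up:
  [0..0]={C,S,T0}  "a"  orig:{C,S}
  [1..1]={C,S,T0}  "a"  orig:{C,S}
  [2..2]={C,S,T0}  "a"  orig:{C,S}
  [3..3]={C,S,T0}  "a"  orig:{C,S}
  [4..4]={T1}  "b"  orig:{}
  [0..1]={A,B,C,S}  "aa"
  [1..2]={A,B,C,S}  "aa"
  [2..3]={A,B,C,S}  "aa"
  [3..4]={B,C}  "ab"
  [0..2]={B,C,S}  "aaa"
  [1..3]={B,C,S}  "aaa"
  [2..4]={B,C,S}  "aab"
  [0..3]={B,C,S}  "aaaa"
  [1..4]={B,C,S}  "aaab"
  [0..4]={B,C,S}  "aaaab"

S ∈ T[0,4] ⇒ YES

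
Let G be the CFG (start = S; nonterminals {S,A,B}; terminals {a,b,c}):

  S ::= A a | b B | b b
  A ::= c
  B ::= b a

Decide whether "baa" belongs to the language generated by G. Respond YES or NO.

Convert to CNF:
  S -> A T1 | T0 B | T0 T0
  A -> c
  B -> T0 T1
  T0 -> b
  T1 -> a

CYK table (by increasing span):
  T[0,0] 'b' = {T0}  orig:{}
  T[1,1] 'a' = {T1}  orig:{}
  T[2,2] 'a' = {T1}  orig:{}
  T[0,1] 'ba' = {B}
  T[1,2] 'aa' = ∅
  T[0,2] 'baa' = ∅

S ∉ T[0,2] ⇒ NO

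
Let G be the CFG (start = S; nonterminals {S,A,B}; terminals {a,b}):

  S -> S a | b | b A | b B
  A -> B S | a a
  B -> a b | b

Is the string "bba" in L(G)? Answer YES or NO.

CNF form of G:
  S -> S T0 | T1 A | T1 B | b
  A -> B S | T0 T0
  B -> T0 T1 | b
  T0 -> a
  T1 -> b

Fill CYK table bottom-up:
  [0..0]={B,S,T1}  "b"  orig:{B,S}
  [1..1]={B,S,T1}  "b"  orig:{B,S}
  [2..2]={T0}  "a"  orig:{}
  [0..1]={A,S}  "bb"
  [1..2]={S}  "ba"
  [0..2]={A,S}  "bba"

S ∈ T[0,2] ⇒ YES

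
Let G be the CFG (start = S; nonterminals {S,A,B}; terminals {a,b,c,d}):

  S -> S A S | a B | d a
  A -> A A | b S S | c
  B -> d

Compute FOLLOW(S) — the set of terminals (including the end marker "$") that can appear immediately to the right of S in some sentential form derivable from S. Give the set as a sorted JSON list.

Compute FIRST by fixpoint:
pass 1:
  A via A→b S S: +{b}
  A via A→c: +{c}
  B via B→d: +{d}
  S via S→a B: +{a}
  S via S→d a: +{d}
  FIRST(S)={a,d}  FIRST(A)={b,c}  FIRST(B)={d}
pass 2: — fixpoint
  FIRST(S)={a,d}  FIRST(A)={b,c}  FIRST(B)={d}

FOLLOW sets:
seed FOLLOW(S) with $
pass 1:
  A→A A: FOLLOW(A) ⊇ FIRST(A) = {b,c}; new: +{b,c}
  A→b S S: FOLLOW(S) ⊇ FIRST(S) = {a,d}; new: +{a,d}
  A→b S S: FOLLOW(S) ⊇ FOLLOW(A) ⊇ {b,c}; new: +{b,c}
  S→S A S: FOLLOW(A) ⊇ FIRST(S) = {a,d}; new: +{a,d}
  S→a B: FOLLOW(B) ⊇ FOLLOW(S) ⊇ {$,a,b,c,d}; new: +{$,a,b,c,d}
  S: {$,a,b,c,d}  A: {a,b,c,d}  B: {$,a,b,c,d}
pass 2: done
  S: {$,a,b,c,d}  A: {a,b,c,d}  B: {$,a,b,c,d}

FOLLOW(S) = ["$", "a", "b", "c", "d"]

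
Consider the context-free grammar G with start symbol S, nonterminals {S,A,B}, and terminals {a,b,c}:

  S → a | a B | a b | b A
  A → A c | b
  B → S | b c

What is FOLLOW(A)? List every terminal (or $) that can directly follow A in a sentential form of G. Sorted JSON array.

FIRST iteration:
pass 1:
  A via A→b: +{b}
  B via B→b c: +{b}
  S via S→a: +{a}
  S via S→b A: +{b}
  S: {a,b}  A: {b}  B: {b}
pass 2:
  B via B→S: +{a}
  S: {a,b}  A: {b}  B: {a,b}
pass 3: done
  S: {a,b}  A: {b}  B: {a,b}

Compute FOLLOW by fixpoint:
initialize: $ ∈ FOLLOW(S)
[1]
  A→A c: FOLLOW(A) ⊇ FIRST(c) = {c}; new: +{c}
  S→a B: FOLLOW(B) ⊇ FOLLOW(S) ⊇ {$}; new: +{$}
  S→b A: FOLLOW(A) ⊇ FOLLOW(S) ⊇ {$}; new: +{$}
  FOLLOW[S]={$}  FOLLOW[A]={$,c}  FOLLOW[B]={$}
[2] (no change)
  FOLLOW[S]={$}  FOLLOW[A]={$,c}  FOLLOW[B]={$}

FOLLOW(A) = ["$", "c"]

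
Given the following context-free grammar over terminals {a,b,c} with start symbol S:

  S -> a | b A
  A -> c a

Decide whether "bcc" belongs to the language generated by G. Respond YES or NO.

CNF form of G:
  S -> T2 A | a
  A -> T0 T1
  T0 -> c
  T1 -> a
  T2 -> b

Fill CYK table bottom-up:
  cell(0,0) b: {T2}  orig:{}
  cell(1,1) c: {T0}  orig:{}
  cell(2,2) c: {T0}  orig:{}
  cell(0,1) bc: ∅
  cell(1,2) cc: ∅
  cell(0,2) bcc: ∅

S ∉ T[0,2] ⇒ NO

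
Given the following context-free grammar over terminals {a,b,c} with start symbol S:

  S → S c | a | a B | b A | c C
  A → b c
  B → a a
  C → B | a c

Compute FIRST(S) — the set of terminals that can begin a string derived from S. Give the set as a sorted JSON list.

FIRST sets, iterate to fixpoint:
iter 1:
  A via A→b c: +{b}
  B via B→a a: +{a}
  C via C→B: +{a}
  S via S→a: +{a}
  S via S→b A: +{b}
  S via S→c C: +{c}
  FIRST(S)={a,b,c}  FIRST(A)={b}  FIRST(B)={a}  FIRST(C)={a}
iter 2: — fixpoint
  FIRST(S)={a,b,c}  FIRST(A)={b}  FIRST(B)={a}  FIRST(C)={a}

FIRST(S) = ["a", "b", "c"]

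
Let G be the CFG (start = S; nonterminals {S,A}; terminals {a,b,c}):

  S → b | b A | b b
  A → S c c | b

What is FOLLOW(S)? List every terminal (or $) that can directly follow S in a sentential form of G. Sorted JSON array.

FIRST iteration:
[1]
  A via A→b: +{b}
  S via S→b: +{b}
  S: {b}  A: {b}
[2] (no change)
  S: {b}  A: {b}

Compute FOLLOW by fixpoint:
initialize: $ ∈ FOLLOW(S)
[1]
  A→S c c: FOLLOW(S) ⊇ FIRST(c) = {c}; new: +{c}
  S→b A: FOLLOW(A) ⊇ FOLLOW(S) ⊇ {$,c}; new: +{$,c}
  FOLLOW(S)={$,c}  FOLLOW(A)={$,c}
[2] done
  FOLLOW(S)={$,c}  FOLLOW(A)={$,c}

FOLLOW(S) = ["$", "c"]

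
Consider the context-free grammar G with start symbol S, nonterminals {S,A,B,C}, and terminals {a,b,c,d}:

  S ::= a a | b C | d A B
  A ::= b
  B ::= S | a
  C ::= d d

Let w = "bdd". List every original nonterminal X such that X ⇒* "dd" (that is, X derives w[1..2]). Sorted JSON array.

CNF form of G:
  S -> T0 T0 | T1 C | T2 X4
  A -> b
  B -> T0 T0 | T1 C | T2 X3 | a
  C -> T2 T2
  T0 -> a
  T1 -> b
  T2 -> d
  X3 -> A B
  X4 -> A B

Fill CYK table bottom-up, restricted to cells inside w[1..2]:
  cell(1,1) d: {T2}  orig:{}
  cell(2,2) d: {T2}  orig:{}
  cell(1,2) dd: {C}

Original NTs in T[1,2] deriving "dd": ["C"]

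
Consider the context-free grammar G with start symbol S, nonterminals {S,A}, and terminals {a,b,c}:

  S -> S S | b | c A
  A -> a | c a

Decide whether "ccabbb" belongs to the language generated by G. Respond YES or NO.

CNF form of G:
  S -> S S | T0 A | b
  A -> T0 T1 | a
  T0 -> c
  T1 -> a

Fill CYK table bottom-up:
  cell(0,0) c: {T0}  orig:{}
  cell(1,1) c: {T0}  orig:{}
  cell(2,2) a: {A,T1}  orig:{A}
  cell(3,3) b: {S}
  cell(4,4) b: {S}
  cell(5,5) b: {S}
  cell(0,1) cc: ∅
  cell(1,2) ca: {A,S}
  cell(2,3) ab: ∅
  cell(3,4) bb: {S}
  cell(4,5) bb: {S}
  cell(0,2) cca: {S}
  cell(1,3) cab: {S}
  cell(2,4) abb: ∅
  cell(3,5) bbb: {S}
  cell(0,3) ccab: {S}
  cell(1,4) cabb: {S}
  cell(2,5) abbb: ∅
  cell(0,4) ccabb: {S}
  cell(1,5) cabbb: {S}
  cell(0,5) ccabbb: {S}

S ∈ T[0,5] ⇒ YES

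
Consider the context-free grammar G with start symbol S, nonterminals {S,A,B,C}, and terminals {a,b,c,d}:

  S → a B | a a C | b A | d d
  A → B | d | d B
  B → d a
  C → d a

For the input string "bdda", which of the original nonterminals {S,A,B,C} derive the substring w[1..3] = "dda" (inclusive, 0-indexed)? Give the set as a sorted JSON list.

Convert to CNF:
  S -> T0 T0 | T1 B | T1 X3 | T2 A
  A -> T0 B | T0 T1 | d
  B -> T0 T1
  C -> T0 T1
  T0 -> d
  T1 -> a
  T2 -> b
  X3 -> T1 C

CYK table (by increasing span) — only the sub-triangle for w[1..3]:
  T[1,1] 'd' = {A,T0}  orig:{A}
  T[2,2] 'd' = {A,T0}  orig:{A}
  T[3,3] 'a' = {T1}  orig:{}
  T[1,2] 'dd' = {S}
  T[2,3] 'da' = {A,B,C}
  T[1,3] 'dda' = {A}

Original NTs in T[1,3] deriving "dda": ["A"]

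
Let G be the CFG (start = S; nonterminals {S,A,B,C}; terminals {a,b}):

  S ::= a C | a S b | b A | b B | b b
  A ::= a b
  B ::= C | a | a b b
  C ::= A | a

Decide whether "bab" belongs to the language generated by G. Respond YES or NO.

Convert to CNF:
  S -> T0 C | T0 X3 | T1 A | T1 B | T1 T1
  A -> T0 T1
  B -> T0 T1 | T0 X2 | a
  C -> T0 T1 | a
  T0 -> a
  T1 -> b
  X2 -> T1 T1
  X3 -> S T1

Fill CYK table bottom-up:
  cell(0,0) b: {T1}  orig:{}
  cell(1,1) a: {B,C,T0}  orig:{B,C}
  cell(2,2) b: {T1}  orig:{}
  cell(0,1) ba: {S}
  cell(1,2) ab: {A,B,C}
  cell(0,2) bab: {S,X3}  orig:{S}

S ∈ T[0,2] ⇒ YES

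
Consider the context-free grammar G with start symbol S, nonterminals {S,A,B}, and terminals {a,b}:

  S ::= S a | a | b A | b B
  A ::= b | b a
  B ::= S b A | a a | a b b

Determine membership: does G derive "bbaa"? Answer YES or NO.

Convert to CNF:
  S -> S T1 | T0 A | T0 B | a
  A -> T0 T1 | b
  B -> S X2 | T1 T1 | T1 X3
  T0 -> b
  T1 -> a
  X2 -> T0 A
  X3 -> T0 T0

CYK fill:
  cell(0,0) b: {A,T0}  orig:{A}
  cell(1,1) b: {A,T0}  orig:{A}
  cell(2,2) a: {S,T1}  orig:{S}
  cell(3,3) a: {S,T1}  orig:{S}
  cell(0,1) bb: {S,X2,X3}  orig:{S}
  cell(1,2) ba: {A}
  cell(2,3) aa: {B,S}
  cell(0,2) bba: {S,X2}  orig:{S}
  cell(1,3) baa: {S}
  cell(0,3) bbaa: {S}

S ∈ T[0,3] ⇒ YES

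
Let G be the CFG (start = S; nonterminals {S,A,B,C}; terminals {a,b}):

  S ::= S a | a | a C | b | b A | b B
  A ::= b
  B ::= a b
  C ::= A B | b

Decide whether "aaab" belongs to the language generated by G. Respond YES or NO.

CNF form of G:
  S -> S T0 | T0 C | T1 A | T1 B | a | b
  A -> b
  B -> T0 T1
  C -> A B | b
  T0 -> a
  T1 -> b

Fill CYK table bottom-up:
  T[0,0] 'a' = {S,T0}  orig:{S}
  T[1,1] 'a' = {S,T0}  orig:{S}
  T[2,2] 'a' = {S,T0}  orig:{S}
  T[3,3] 'b' = {A,C,S,T1}  orig:{A,C,S}
  T[0,1] 'aa' = {S}
  T[1,2] 'aa' = {S}
  T[2,3] 'ab' = {B,S}
  T[0,2] 'aaa' = {S}
  T[1,3] 'aab' = ∅
  T[0,3] 'aaab' = ∅

S ∉ T[0,3] ⇒ NO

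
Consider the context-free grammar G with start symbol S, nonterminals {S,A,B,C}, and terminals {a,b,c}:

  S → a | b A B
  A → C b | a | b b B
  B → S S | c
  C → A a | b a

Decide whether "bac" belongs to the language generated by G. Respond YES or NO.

Convert to CNF:
  S -> T0 X3 | a
  A -> C T0 | T0 X2 | a
  B -> S S | c
  C -> A T1 | T0 T1
  T0 -> b
  T1 -> a
  X2 -> T0 B
  X3 -> A B

Fill CYK table bottom-up:
  cell(0,0) b: {T0}  orig:{}
  cell(1,1) a: {A,S,T1}  orig:{A,S}
  cell(2,2) c: {B}
  cell(0,1) ba: {C}
  cell(1,2) ac: {X3}  orig:{}
  cell(0,2) bac: {S}

S ∈ T[0,2] ⇒ YES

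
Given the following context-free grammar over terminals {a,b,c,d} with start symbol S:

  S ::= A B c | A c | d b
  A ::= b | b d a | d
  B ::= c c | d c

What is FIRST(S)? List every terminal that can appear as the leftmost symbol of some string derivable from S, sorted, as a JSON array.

FIRST sets, iterate to fixpoint:
[1]
  A via A→b: +{b}
  A via A→d: +{d}
  B via B→c c: +{c}
  B via B→d c: +{d}
  S via S→A B c: +{b,d}
  S: {b,d}  A: {b,d}  B: {c,d}
[2] — fixpoint
  S: {b,d}  A: {b,d}  B: {c,d}

FIRST(S) = ["b", "d"]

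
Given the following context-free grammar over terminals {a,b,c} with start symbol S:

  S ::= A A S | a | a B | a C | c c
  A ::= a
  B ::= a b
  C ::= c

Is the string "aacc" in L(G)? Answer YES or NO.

Convert to CNF:
  S -> A X3 | T0 B | T0 C | T2 T2 | a
  A -> a
  B -> T0 T1
  C -> c
  T0 -> a
  T1 -> b
  T2 -> c
  X3 -> A S

Fill CYK table bottom-up:
  T[0,0] 'a' = {A,S,T0}  orig:{A,S}
  T[1,1] 'a' = {A,S,T0}  orig:{A,S}
  T[2,2] 'c' = {C,T2}  orig:{C}
  T[3,3] 'c' = {C,T2}  orig:{C}
  T[0,1] 'aa' = {X3}  orig:{}
  T[1,2] 'ac' = {S}
  T[2,3] 'cc' = {S}
  T[0,2] 'aac' = {X3}  orig:{}
  T[1,3] 'acc' = {X3}  orig:{}
  T[0,3] 'aacc' = {S}

S ∈ T[0,3] ⇒ YES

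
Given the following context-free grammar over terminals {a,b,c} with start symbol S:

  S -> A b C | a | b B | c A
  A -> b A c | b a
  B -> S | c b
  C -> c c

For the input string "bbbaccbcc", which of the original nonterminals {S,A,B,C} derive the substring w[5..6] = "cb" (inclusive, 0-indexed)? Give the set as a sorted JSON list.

Convert to CNF:
  S -> A X5 | T0 B | T1 A | a
  A -> T0 T2 | T0 X3
  B -> A X4 | T0 B | T1 A | T1 T0 | a
  C -> T1 T1
  T0 -> b
  T1 -> c
  T2 -> a
  X3 -> A T1
  X4 -> T0 C
  X5 -> T0 C

Fill CYK table bottom-up — only the sub-triangle for w[5..6]:
  cell(5,5) c: {T1}  orig:{}
  cell(6,6) b: {T0}  orig:{}
  cell(5,6) cb: {B}

Original NTs in T[5,6] deriving "cb": ["B"]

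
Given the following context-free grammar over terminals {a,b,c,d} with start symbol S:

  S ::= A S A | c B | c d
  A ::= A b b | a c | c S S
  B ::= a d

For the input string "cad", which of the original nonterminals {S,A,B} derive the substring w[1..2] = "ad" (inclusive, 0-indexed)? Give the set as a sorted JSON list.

CNF form of G:
  S -> A X6 | T2 B | T2 T3
  A -> A X4 | T1 T2 | T2 X5
  B -> T1 T3
  T0 -> b
  T1 -> a
  T2 -> c
  T3 -> d
  X4 -> T0 T0
  X5 -> S S
  X6 -> S A

Fill CYK table bottom-up, restricted to cells inside w[1..2]:
  cell(1,1) a: {T1}  orig:{}
  cell(2,2) d: {T3}  orig:{}
  cell(1,2) ad: {B}

Original NTs in T[1,2] deriving "ad": ["B"]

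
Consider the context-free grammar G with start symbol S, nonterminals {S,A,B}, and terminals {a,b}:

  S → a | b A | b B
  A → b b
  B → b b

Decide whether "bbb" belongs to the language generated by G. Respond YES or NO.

CNF form of G:
  S -> T0 A | T0 B | a
  A -> T0 T0
  B -> T0 T0
  T0 -> b

CYK fill:
  cell(0,0) b: {T0}  orig:{}
  cell(1,1) b: {T0}  orig:{}
  cell(2,2) b: {T0}  orig:{}
  cell(0,1) bb: {A,B}
  cell(1,2) bb: {A,B}
  cell(0,2) bbb: {S}

S ∈ T[0,2] ⇒ YES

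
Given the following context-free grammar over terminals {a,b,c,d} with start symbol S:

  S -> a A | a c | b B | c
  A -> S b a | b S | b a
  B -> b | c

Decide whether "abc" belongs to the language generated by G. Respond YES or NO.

Convert to CNF:
  S -> T0 B | T1 A | T1 T2 | c
  A -> S X3 | T0 S | T0 T1
  B -> b | c
  T0 -> b
  T1 -> a
  T2 -> c
  X3 -> T0 T1

CYK table (by increasing span):
  cell(0,0) a: {T1}  orig:{}
  cell(1,1) b: {B,T0}  orig:{B}
  cell(2,2) c: {B,S,T2}  orig:{B,S}
  cell(0,1) ab: ∅
  cell(1,2) bc: {A,S}
  cell(0,2) abc: {S}

S ∈ T[0,2] ⇒ YES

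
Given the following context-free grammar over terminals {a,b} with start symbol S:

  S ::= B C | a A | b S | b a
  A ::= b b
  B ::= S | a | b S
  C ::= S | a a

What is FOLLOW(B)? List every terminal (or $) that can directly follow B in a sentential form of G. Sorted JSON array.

FIRST sets, iterate to fixpoint:
[1]
  A via A→b b: +{b}
  B via B→a: +{a}
  B via B→b S: +{b}
  C via C→a a: +{a}
  S via S→B C: +{a,b}
  S: {a,b}  A: {b}  B: {a,b}  C: {a}
[2]
  C via C→S: +{b}
  S: {a,b}  A: {b}  B: {a,b}  C: {a,b}
[3] (stable)
  S: {a,b}  A: {b}  B: {a,b}  C: {a,b}

FOLLOW sets:
FOLLOW(S) := {$}
pass 1:
  S→B C: FOLLOW(B) ⊇ FIRST(C) = {a,b}; new: +{a,b}
  S→B C: FOLLOW(C) ⊇ FOLLOW(S) ⊇ {$}; new: +{$}
  S→a A: FOLLOW(A) ⊇ FOLLOW(S) ⊇ {$}; new: +{$}
  FOLLOW(S)={$}  FOLLOW(A)={$}  FOLLOW(B)={a,b}  FOLLOW(C)={$}
pass 2:
  B→S: FOLLOW(S) ⊇ FOLLOW(B) ⊇ {a,b}; new: +{a,b}
  S→B C: FOLLOW(C) ⊇ FOLLOW(S) ⊇ {$,a,b}; new: +{a,b}
  S→a A: FOLLOW(A) ⊇ FOLLOW(S) ⊇ {$,a,b}; new: +{a,b}
  FOLLOW(S)={$,a,b}  FOLLOW(A)={$,a,b}  FOLLOW(B)={a,b}  FOLLOW(C)={$,a,b}
pass 3: (stable)
  FOLLOW(S)={$,a,b}  FOLLOW(A)={$,a,b}  FOLLOW(B)={a,b}  FOLLOW(C)={$,a,b}

FOLLOW(B) = ["a", "b"]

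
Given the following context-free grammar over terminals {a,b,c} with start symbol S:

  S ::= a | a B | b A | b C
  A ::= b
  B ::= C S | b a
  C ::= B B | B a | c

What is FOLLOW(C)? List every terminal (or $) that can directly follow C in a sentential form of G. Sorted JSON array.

FIRST iteration:
[1]
  A via A→b: +{b}
  B via B→b a: +{b}
  C via C→B B: +{b}
  C via C→c: +{c}
  S via S→a: +{a}
  S via S→b A: +{b}
  FIRST[S]={a,b}  FIRST[A]={b}  FIRST[B]={b}  FIRST[C]={b,c}
[2]
  B via B→C S: +{c}
  FIRST[S]={a,b}  FIRST[A]={b}  FIRST[B]={b,c}  FIRST[C]={b,c}
[3] — fixpoint
  FIRST[S]={a,b}  FIRST[A]={b}  FIRST[B]={b,c}  FIRST[C]={b,c}

FOLLOW iteration:
initialize: $ ∈ FOLLOW(S)
iter 1:
  B→C S: FOLLOW(C) ⊇ FIRST(S) = {a,b}; new: +{a,b}
  C→B B: FOLLOW(B) ⊇ FIRST(B) = {b,c}; new: +{b,c}
  C→B B: FOLLOW(B) ⊇ FOLLOW(C) ⊇ {a,b}; new: +{a}
  S→a B: FOLLOW(B) ⊇ FOLLOW(S) ⊇ {$}; new: +{$}
  S→b A: FOLLOW(A) ⊇ FOLLOW(S) ⊇ {$}; new: +{$}
  S→b C: FOLLOW(C) ⊇ FOLLOW(S) ⊇ {$}; new: +{$}
  FOLLOW[S]={$}  FOLLOW[A]={$}  FOLLOW[B]={$,a,b,c}  FOLLOW[C]={$,a,b}
iter 2:
  B→C S: FOLLOW(S) ⊇ FOLLOW(B) ⊇ {$,a,b,c}; new: +{a,b,c}
  S→b A: FOLLOW(A) ⊇ FOLLOW(S) ⊇ {$,a,b,c}; new: +{a,b,c}
  S→b C: FOLLOW(C) ⊇ FOLLOW(S) ⊇ {$,a,b,c}; new: +{c}
  FOLLOW[S]={$,a,b,c}  FOLLOW[A]={$,a,b,c}  FOLLOW[B]={$,a,b,c}  FOLLOW[C]={$,a,b,c}
iter 3: done
  FOLLOW[S]={$,a,b,c}  FOLLOW[A]={$,a,b,c}  FOLLOW[B]={$,a,b,c}  FOLLOW[C]={$,a,b,c}

FOLLOW(C) = ["$", "a", "b", "c"]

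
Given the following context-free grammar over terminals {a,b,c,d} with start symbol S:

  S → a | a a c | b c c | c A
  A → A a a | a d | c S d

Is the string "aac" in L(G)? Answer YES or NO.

CNF form of G:
  S -> T0 X6 | T2 A | T3 X7 | a
  A -> A X4 | T0 T1 | T2 X5
  T0 -> a
  T1 -> d
  T2 -> c
  T3 -> b
  X4 -> T0 T0
  X5 -> S T1
  X6 -> T0 T2
  X7 -> T2 T2

Fill CYK table bottom-up:
  [0..0]={S,T0}  "a"  orig:{S}
  [1..1]={S,T0}  "a"  orig:{S}
  [2..2]={T2}  "c"  orig:{}
  [0..1]={X4}  "aa"  orig:{}
  [1..2]={X6}  "ac"  orig:{}
  [0..2]={S}  "aac"

S ∈ T[0,2] ⇒ YES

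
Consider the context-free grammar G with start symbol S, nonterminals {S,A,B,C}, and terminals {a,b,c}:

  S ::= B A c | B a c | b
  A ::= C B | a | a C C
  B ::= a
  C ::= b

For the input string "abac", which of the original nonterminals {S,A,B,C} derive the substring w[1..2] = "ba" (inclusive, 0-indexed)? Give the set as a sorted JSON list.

Convert to CNF:
  S -> B X3 | B X4 | b
  A -> C B | T0 X2 | a
  B -> a
  C -> b
  T0 -> a
  T1 -> c
  X2 -> C C
  X3 -> A T1
  X4 -> T0 T1

CYK fill — only the sub-triangle for w[1..2]:
  T[1,1] 'b' = {C,S}
  T[2,2] 'a' = {A,B,T0}  orig:{A,B}
  T[1,2] 'ba' = {A}

Original NTs in T[1,2] deriving "ba": ["A"]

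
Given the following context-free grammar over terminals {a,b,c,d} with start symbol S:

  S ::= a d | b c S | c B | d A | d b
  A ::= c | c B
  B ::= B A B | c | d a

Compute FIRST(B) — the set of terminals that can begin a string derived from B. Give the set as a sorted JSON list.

FIRST sets, iterate to fixpoint:
round 1:
  A via A→c: +{c}
  B via B→c: +{c}
  B via B→d a: +{d}
  S via S→a d: +{a}
  S via S→b c S: +{b}
  S via S→c B: +{c}
  S via S→d A: +{d}
  FIRST[S]={a,b,c,d}  FIRST[A]={c}  FIRST[B]={c,d}
round 2: done
  FIRST[S]={a,b,c,d}  FIRST[A]={c}  FIRST[B]={c,d}

FIRST(B) = ["c", "d"]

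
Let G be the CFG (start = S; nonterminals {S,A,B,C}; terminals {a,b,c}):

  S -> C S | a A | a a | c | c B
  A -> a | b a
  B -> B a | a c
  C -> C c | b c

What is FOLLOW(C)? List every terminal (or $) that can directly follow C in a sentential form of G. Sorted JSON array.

Compute FIRST by fixpoint:
pass 1:
  A via A→a: +{a}
  A via A→b a: +{b}
  B via B→a c: +{a}
  C via C→b c: +{b}
  S via S→C S: +{b}
  S via S→a A: +{a}
  S via S→c: +{c}
  FIRST[S]={a,b,c}  FIRST[A]={a,b}  FIRST[B]={a}  FIRST[C]={b}
pass 2: — fixpoint
  FIRST[S]={a,b,c}  FIRST[A]={a,b}  FIRST[B]={a}  FIRST[C]={b}

FOLLOW sets:
seed FOLLOW(S) with $
iter 1:
  B→B a: FOLLOW(B) ⊇ FIRST(a) = {a}; new: +{a}
  C→C c: FOLLOW(C) ⊇ FIRST(c) = {c}; new: +{c}
  S→C S: FOLLOW(C) ⊇ FIRST(S) = {a,b,c}; new: +{a,b}
  S→a A: FOLLOW(A) ⊇ FOLLOW(S) ⊇ {$}; new: +{$}
  S→c B: FOLLOW(B) ⊇ FOLLOW(S) ⊇ {$}; new: +{$}
  FOLLOW[S]={$}  FOLLOW[A]={$}  FOLLOW[B]={$,a}  FOLLOW[C]={a,b,c}
iter 2: done
  FOLLOW[S]={$}  FOLLOW[A]={$}  FOLLOW[B]={$,a}  FOLLOW[C]={a,b,c}

FOLLOW(C) = ["a", "b", "c"]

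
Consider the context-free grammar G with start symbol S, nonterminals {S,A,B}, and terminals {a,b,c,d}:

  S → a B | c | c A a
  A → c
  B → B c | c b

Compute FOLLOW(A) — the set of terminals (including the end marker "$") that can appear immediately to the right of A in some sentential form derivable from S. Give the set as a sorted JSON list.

Compute FIRST by fixpoint:
iter 1:
  A via A→c: +{c}
  B via B→c b: +{c}
  S via S→a B: +{a}
  S via S→c: +{c}
  FIRST[S]={a,c}  FIRST[A]={c}  FIRST[B]={c}
iter 2: done
  FIRST[S]={a,c}  FIRST[A]={c}  FIRST[B]={c}

FOLLOW sets:
FOLLOW(S) := {$}
[1]
  B→B c: FOLLOW(B) ⊇ FIRST(c) = {c}; new: +{c}
  S→a B: FOLLOW(B) ⊇ FOLLOW(S) ⊇ {$}; new: +{$}
  S→c A a: FOLLOW(A) ⊇ FIRST(a) = {a}; new: +{a}
  FOLLOW[S]={$}  FOLLOW[A]={a}  FOLLOW[B]={$,c}
[2] done
  FOLLOW[S]={$}  FOLLOW[A]={a}  FOLLOW[B]={$,c}

FOLLOW(A) = ["a"]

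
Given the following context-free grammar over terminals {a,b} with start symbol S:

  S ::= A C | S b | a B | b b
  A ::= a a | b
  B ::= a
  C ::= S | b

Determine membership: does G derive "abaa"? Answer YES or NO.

Convert to CNF:
  S -> A C | S T1 | T0 B | T1 T1
  A -> T0 T0 | b
  B -> a
  C -> A C | S T1 | T0 B | T1 T1 | b
  T0 -> a
  T1 -> b

Fill CYK table bottom-up:
  [0..0]={B,T0}  "a"  orig:{B}
  [1..1]={A,C,T1}  "b"  orig:{A,C}
  [2..2]={B,T0}  "a"  orig:{B}
  [3..3]={B,T0}  "a"  orig:{B}
  [0..1]=∅  "ab"
  [1..2]=∅  "ba"
  [2..3]={A,C,S}  "aa"
  [0..2]=∅  "aba"
  [1..3]={C,S}  "baa"
  [0..3]=∅  "abaa"

S ∉ T[0,3] ⇒ NO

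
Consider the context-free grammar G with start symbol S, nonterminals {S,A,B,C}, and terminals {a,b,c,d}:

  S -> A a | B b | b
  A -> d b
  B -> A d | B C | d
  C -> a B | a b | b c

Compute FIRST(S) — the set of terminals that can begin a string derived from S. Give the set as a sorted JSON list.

FIRST sets, iterate to fixpoint:
iter 1:
  A via A→d b: +{d}
  B via B→A d: +{d}
  C via C→a B: +{a}
  C via C→b c: +{b}
  S via S→A a: +{d}
  S via S→b: +{b}
  FIRST[S]={b,d}  FIRST[A]={d}  FIRST[B]={d}  FIRST[C]={a,b}
iter 2: done
  FIRST[S]={b,d}  FIRST[A]={d}  FIRST[B]={d}  FIRST[C]={a,b}

FIRST(S) = ["b", "d"]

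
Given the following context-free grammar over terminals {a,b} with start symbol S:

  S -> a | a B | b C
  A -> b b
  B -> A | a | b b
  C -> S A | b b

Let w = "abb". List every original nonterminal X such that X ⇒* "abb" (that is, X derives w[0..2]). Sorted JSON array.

Convert to CNF:
  S -> T0 C | T1 B | a
  A -> T0 T0
  B -> T0 T0 | a
  C -> S A | T0 T0
  T0 -> b
  T1 -> a

CYK fill (cells [i..j] with 0 ≤ i ≤ j ≤ 2 only):
  T[0,0] 'a' = {B,S,T1}  orig:{B,S}
  T[1,1] 'b' = {T0}  orig:{}
  T[2,2] 'b' = {T0}  orig:{}
  T[0,1] 'ab' = ∅
  T[1,2] 'bb' = {A,B,C}
  T[0,2] 'abb' = {C,S}

Original NTs in T[0,2] deriving "abb": ["C", "S"]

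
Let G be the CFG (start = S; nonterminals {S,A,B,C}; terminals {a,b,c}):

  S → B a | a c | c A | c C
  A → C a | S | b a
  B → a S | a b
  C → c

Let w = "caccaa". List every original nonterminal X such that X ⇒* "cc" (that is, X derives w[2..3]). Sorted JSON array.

CNF form of G:
  S -> B T0 | T0 T1 | T1 A | T1 C
  A -> B T0 | C T0 | T0 T1 | T1 A | T1 C | T2 T0
  B -> T0 S | T0 T2
  C -> c
  T0 -> a
  T1 -> c
  T2 -> b

CYK table (by increasing span), restricted to cells inside w[2..3]:
  [2..2]={C,T1}  "c"  orig:{C}
  [3..3]={C,T1}  "c"  orig:{C}
  [2..3]={A,S}  "cc"

Original NTs in T[2,3] deriving "cc": ["A", "S"]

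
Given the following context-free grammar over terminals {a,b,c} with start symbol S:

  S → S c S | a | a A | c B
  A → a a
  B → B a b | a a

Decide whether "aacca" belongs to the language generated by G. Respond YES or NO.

CNF form of G:
  S -> S X4 | T0 A | T2 B | a
  A -> T0 T0
  B -> B X3 | T0 T0
  T0 -> a
  T1 -> b
  T2 -> c
  X3 -> T0 T1
  X4 -> T2 S

CYK fill:
  cell(0,0) a: {S,T0}  orig:{S}
  cell(1,1) a: {S,T0}  orig:{S}
  cell(2,2) c: {T2}  orig:{}
  cell(3,3) c: {T2}  orig:{}
  cell(4,4) a: {S,T0}  orig:{S}
  cell(0,1) aa: {A,B}
  cell(1,2) ac: ∅
  cell(2,3) cc: ∅
  cell(3,4) ca: {X4}  orig:{}
  cell(0,2) aac: ∅
  cell(1,3) acc: ∅
  cell(2,4) cca: ∅
  cell(0,3) aacc: ∅
  cell(1,4) acca: ∅
  cell(0,4) aacca: ∅

S ∉ T[0,4] ⇒ NO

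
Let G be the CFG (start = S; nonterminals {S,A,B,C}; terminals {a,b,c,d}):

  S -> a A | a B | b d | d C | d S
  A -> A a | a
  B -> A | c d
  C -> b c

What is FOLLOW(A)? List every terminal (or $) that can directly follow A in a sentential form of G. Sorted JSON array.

FIRST sets, iterate to fixpoint:
iter 1:
  A via A→a: +{a}
  B via B→A: +{a}
  B via B→c d: +{c}
  C via C→b c: +{b}
  S via S→a A: +{a}
  S via S→b d: +{b}
  S via S→d C: +{d}
  FIRST(S)={a,b,d}  FIRST(A)={a}  FIRST(B)={a,c}  FIRST(C)={b}
iter 2: (no change)
  FIRST(S)={a,b,d}  FIRST(A)={a}  FIRST(B)={a,c}  FIRST(C)={b}

FOLLOW iteration:
initialize: $ ∈ FOLLOW(S)
pass 1:
  A→A a: FOLLOW(A) ⊇ FIRST(a) = {a}; new: +{a}
  S→a A: FOLLOW(A) ⊇ FOLLOW(S) ⊇ {$}; new: +{$}
  S→a B: FOLLOW(B) ⊇ FOLLOW(S) ⊇ {$}; new: +{$}
  S→d C: FOLLOW(C) ⊇ FOLLOW(S) ⊇ {$}; new: +{$}
  S: {$}  A: {$,a}  B: {$}  C: {$}
pass 2: (stable)
  S: {$}  A: {$,a}  B: {$}  C: {$}

FOLLOW(A) = ["$", "a"]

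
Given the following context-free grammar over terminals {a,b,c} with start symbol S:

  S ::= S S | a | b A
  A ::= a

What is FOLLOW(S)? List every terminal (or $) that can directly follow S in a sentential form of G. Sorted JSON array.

FIRST sets, iterate to fixpoint:
iter 1:
  A via A→a: +{a}
  S via S→a: +{a}
  S via S→b A: +{b}
  S: {a,b}  A: {a}
iter 2: (stable)
  S: {a,b}  A: {a}

Compute FOLLOW by fixpoint:
FOLLOW(S) := {$}
round 1:
  S→S S: FOLLOW(S) ⊇ FIRST(S) = {a,b}; new: +{a,b}
  S→b A: FOLLOW(A) ⊇ FOLLOW(S) ⊇ {$,a,b}; new: +{$,a,b}
  S: {$,a,b}  A: {$,a,b}
round 2: — fixpoint
  S: {$,a,b}  A: {$,a,b}

FOLLOW(S) = ["$", "a", "b"]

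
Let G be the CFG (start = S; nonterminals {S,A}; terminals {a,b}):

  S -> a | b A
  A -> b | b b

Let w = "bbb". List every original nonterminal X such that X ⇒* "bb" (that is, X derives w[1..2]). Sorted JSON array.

Convert to CNF:
  S -> T0 A | a
  A -> T0 T0 | b
  T0 -> b

CYK table (by increasing span) — only the sub-triangle for w[1..2]:
  T[1,1] 'b' = {A,T0}  orig:{A}
  T[2,2] 'b' = {A,T0}  orig:{A}
  T[1,2] 'bb' = {A,S}

Original NTs in T[1,2] deriving "bb": ["A", "S"]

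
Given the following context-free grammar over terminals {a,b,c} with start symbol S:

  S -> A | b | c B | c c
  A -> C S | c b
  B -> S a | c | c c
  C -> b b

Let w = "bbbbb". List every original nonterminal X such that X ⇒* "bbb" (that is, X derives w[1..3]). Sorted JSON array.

CNF form of G:
  S -> C S | T0 B | T0 T0 | T0 T1 | b
  A -> C S | T0 T1
  B -> S T2 | T0 T0 | c
  C -> T1 T1
  T0 -> c
  T1 -> b
  T2 -> a

CYK table (by increasing span) — only the sub-triangle for w[1..3]:
  [1..1]={S,T1}  "b"  orig:{S}
  [2..2]={S,T1}  "b"  orig:{S}
  [3..3]={S,T1}  "b"  orig:{S}
  [1..2]={C}  "bb"
  [2..3]={C}  "bb"
  [1..3]={A,S}  "bbb"

Original NTs in T[1,3] deriving "bbb": ["A", "S"]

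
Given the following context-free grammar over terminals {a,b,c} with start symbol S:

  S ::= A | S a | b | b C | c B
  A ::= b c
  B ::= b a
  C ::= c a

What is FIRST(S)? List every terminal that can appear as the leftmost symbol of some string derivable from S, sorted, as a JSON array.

FIRST sets, iterate to fixpoint:
iter 1:
  A via A→b c: +{b}
  B via B→b a: +{b}
  C via C→c a: +{c}
  S via S→A: +{b}
  S via S→c B: +{c}
  FIRST(S)={b,c}  FIRST(A)={b}  FIRST(B)={b}  FIRST(C)={c}
iter 2: done
  FIRST(S)={b,c}  FIRST(A)={b}  FIRST(B)={b}  FIRST(C)={c}

FIRST(S) = ["b", "c"]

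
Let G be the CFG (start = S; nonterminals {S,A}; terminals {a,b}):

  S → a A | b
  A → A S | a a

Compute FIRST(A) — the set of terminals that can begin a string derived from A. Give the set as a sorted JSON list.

FIRST iteration:
round 1:
  A via A→a a: +{a}
  S via S→a A: +{a}
  S via S→b: +{b}
  FIRST[S]={a,b}  FIRST[A]={a}
round 2: (no change)
  FIRST[S]={a,b}  FIRST[A]={a}

FIRST(A) = ["a"]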